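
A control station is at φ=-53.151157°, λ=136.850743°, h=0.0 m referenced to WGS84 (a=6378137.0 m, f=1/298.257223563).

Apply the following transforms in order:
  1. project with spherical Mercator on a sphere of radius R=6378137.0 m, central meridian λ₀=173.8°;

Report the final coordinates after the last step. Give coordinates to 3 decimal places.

E=-4113172.474 m, N=-7011006.965 m

start: φ=-53.151157°, λ=136.850743°, h=0.000 m
→ merc (R=6378137.0, λ₀=173.8°): E=-4113172.4744, N=-7011006.9651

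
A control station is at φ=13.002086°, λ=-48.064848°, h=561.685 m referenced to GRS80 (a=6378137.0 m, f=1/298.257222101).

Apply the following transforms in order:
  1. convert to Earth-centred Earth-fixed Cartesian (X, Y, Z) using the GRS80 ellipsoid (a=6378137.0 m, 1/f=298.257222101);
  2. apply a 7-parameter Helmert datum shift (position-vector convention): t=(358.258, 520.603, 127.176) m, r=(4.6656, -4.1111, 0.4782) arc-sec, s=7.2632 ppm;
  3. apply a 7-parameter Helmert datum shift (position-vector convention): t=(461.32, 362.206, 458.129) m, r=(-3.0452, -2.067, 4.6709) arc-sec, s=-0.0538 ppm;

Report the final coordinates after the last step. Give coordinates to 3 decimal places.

X=4155150.189 m, Y=-4623310.063 m, Z=1426440.121 m

start: φ=13.002086°, λ=-48.064848°, h=561.685 m
→ ECEF (a=6378137.000, f=1/298.257222101): X=4154227.9404, Y=-4624252.0474, Z=1425756.4398
→ Helmert 7p (PV): X=4154598.6751, Y=-4623787.6502, Z=1425872.1718
→ Helmert 7p (PV): X=4155150.1892, Y=-4623310.0629, Z=1426440.1212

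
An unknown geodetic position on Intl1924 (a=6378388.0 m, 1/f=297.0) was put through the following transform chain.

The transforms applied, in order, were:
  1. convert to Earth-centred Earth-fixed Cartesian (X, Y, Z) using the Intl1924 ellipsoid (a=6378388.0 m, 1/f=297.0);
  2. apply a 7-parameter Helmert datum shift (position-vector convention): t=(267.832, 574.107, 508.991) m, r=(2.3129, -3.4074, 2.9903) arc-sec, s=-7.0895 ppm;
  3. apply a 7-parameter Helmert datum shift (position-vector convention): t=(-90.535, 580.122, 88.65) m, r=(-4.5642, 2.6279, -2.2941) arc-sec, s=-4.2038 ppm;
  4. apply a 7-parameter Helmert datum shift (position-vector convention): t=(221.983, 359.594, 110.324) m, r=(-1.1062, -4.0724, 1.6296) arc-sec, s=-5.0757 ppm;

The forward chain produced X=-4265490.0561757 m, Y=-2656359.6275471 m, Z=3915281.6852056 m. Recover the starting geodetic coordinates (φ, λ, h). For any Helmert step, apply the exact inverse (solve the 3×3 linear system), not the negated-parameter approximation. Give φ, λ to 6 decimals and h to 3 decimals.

φ=38.101126°, λ=-148.074397°, h=564.201 m

start: X=-4265490.0562, Y=-2656359.6275, Z=3915281.6852 m
→ Helmert⁻¹: X=-4265677.3791, Y=-2656720.0028, Z=3915261.2052
→ Helmert⁻¹: X=-4265625.0991, Y=-2657445.3707, Z=3915075.8644
→ Helmert⁻¹: X=-4265897.0385, Y=-2657932.5810, Z=3914694.9006
→ geod (Bowring, a=6378388.000): φ=38.10112600°, λ=-148.07439700°, h=564.2010 m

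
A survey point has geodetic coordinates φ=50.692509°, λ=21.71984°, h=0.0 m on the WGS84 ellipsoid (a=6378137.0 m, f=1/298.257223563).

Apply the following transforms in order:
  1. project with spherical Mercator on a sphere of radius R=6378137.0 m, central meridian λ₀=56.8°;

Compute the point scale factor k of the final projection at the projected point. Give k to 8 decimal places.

start: φ=50.692509°, λ=21.719840°, h=0.000 m
→ into merc (λ₀=56.8°): φ=50.69250900°, λ−λ₀=-35.08016000°
scale k = 1.57857672

1.57857672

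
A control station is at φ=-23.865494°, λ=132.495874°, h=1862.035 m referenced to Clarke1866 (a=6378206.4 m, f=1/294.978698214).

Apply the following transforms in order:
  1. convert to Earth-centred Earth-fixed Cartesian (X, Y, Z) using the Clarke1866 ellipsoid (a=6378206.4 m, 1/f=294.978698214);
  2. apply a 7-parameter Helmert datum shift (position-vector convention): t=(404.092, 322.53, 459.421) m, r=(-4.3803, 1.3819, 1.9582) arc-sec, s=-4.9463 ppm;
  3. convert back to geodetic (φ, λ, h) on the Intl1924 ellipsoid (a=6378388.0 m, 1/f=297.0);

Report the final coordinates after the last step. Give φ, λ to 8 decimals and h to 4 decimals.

start: φ=-23.865494°, λ=132.495874°, h=1862.035 m
→ ECEF (a=6378206.400, f=1/294.978698214): X=-3943645.4865, Y=4304356.1046, Z=-2565271.8575
→ Helmert 7p (PV): X=-3943279.9381, Y=4304565.4281, Z=-2564864.7351
→ geod (Bowring, a=6378388.000): φ=-23.86149475°, λ=132.49184077°, h=1407.1408 m

φ=-23.86149475°, λ=132.49184077°, h=1407.1408 m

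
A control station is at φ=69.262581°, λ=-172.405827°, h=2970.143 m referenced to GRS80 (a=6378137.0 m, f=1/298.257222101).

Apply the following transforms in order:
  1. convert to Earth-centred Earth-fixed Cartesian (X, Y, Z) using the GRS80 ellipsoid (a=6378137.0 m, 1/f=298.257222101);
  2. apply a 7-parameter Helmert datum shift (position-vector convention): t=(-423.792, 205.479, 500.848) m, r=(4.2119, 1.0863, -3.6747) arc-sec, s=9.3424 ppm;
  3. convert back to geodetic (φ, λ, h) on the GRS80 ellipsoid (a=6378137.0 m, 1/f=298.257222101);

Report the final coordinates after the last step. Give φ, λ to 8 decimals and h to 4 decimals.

start: φ=69.262581°, λ=-172.405827°, h=2970.143 m
→ ECEF (a=6378137.000, f=1/298.257222101): X=-2246223.4823, Y=-299477.6962, Z=5945184.9411
→ Helmert 7p (PV): X=-2246642.2840, Y=-299356.3982, Z=5945747.0460
→ geod (Bowring, a=6378137.000): φ=69.26102016°, λ=-172.41026559°, h=3637.1505 m

φ=69.26102016°, λ=-172.41026559°, h=3637.1505 m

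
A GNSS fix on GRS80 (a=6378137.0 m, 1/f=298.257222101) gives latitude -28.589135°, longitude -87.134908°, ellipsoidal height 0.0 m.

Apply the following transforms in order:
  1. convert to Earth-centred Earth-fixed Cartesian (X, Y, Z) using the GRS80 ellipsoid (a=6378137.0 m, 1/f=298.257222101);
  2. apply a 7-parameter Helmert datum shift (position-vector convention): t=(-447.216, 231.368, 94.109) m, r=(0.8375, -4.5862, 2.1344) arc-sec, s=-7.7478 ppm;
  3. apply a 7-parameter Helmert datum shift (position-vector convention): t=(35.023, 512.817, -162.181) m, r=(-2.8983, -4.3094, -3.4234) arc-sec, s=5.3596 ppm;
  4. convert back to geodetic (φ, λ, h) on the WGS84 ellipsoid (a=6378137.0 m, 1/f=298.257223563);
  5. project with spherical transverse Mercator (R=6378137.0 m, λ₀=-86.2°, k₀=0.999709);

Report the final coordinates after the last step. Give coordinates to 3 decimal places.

start: φ=-28.589135°, λ=-87.134908°, h=0.000 m
→ ECEF (a=6378137.000, f=1/298.257222101): X=280151.4568, Y=-5597766.0732, Z=-3033994.6999
→ Helmert 7p (PV): X=279827.4537, Y=-5597476.1170, Z=-3033893.5837
→ Helmert 7p (PV): X=279834.4601, Y=-5597040.5751, Z=-3033987.5263
→ geod (Bowring, a=6378137.000): φ=-28.59227543°, λ=-87.13777417°, h=-653.5746 m
→ tm (R=6378137.0, λ₀=-86.2°): E=-91637.1558, N=-3182310.2382

E=-91637.156 m, N=-3182310.238 m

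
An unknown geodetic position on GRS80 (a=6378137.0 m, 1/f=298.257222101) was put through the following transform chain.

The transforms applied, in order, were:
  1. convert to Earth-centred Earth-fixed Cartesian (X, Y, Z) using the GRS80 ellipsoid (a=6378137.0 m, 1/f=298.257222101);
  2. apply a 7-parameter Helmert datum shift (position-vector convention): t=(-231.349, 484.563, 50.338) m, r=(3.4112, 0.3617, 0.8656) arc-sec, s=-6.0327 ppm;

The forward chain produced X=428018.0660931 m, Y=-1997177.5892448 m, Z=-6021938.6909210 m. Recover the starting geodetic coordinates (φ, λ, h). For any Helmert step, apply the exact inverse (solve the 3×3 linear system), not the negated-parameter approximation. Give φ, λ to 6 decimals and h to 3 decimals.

φ=-71.375559°, λ=-77.900872°, h=208.167 m

start: X=428018.0661, Y=-1997177.5892, Z=-6021938.6909 m
→ Helmert⁻¹: X=428254.1748, Y=-1997775.5923, Z=-6021991.5679
→ geod (Bowring, a=6378137.000): φ=-71.37555900°, λ=-77.90087200°, h=208.1670 m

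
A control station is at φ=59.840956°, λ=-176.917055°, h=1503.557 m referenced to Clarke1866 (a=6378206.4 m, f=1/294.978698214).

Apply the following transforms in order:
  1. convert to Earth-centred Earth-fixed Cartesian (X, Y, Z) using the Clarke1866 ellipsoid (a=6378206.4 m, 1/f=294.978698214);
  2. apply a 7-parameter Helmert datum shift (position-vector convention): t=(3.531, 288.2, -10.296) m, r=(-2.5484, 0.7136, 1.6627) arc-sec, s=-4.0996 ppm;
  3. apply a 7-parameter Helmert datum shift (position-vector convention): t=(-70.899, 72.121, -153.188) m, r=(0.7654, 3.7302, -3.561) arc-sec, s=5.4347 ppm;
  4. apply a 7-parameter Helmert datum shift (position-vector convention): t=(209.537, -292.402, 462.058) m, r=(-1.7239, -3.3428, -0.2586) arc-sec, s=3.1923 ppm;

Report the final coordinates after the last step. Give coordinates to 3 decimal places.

start: φ=59.840956°, λ=-176.917055°, h=1503.557 m
→ ECEF (a=6378206.400, f=1/294.978698214): X=-3208667.0149, Y=-172817.2970, Z=5492698.5858
→ Helmert 7p (PV): X=-3208629.9339, Y=-172486.3915, Z=5492679.0078
→ Helmert 7p (PV): X=-3208621.9157, Y=-172380.1953, Z=5492613.0576
→ Helmert 7p (PV): X=-3208511.8532, Y=-172623.2191, Z=5493042.0902

X=-3208511.853 m, Y=-172623.219 m, Z=5493042.090 m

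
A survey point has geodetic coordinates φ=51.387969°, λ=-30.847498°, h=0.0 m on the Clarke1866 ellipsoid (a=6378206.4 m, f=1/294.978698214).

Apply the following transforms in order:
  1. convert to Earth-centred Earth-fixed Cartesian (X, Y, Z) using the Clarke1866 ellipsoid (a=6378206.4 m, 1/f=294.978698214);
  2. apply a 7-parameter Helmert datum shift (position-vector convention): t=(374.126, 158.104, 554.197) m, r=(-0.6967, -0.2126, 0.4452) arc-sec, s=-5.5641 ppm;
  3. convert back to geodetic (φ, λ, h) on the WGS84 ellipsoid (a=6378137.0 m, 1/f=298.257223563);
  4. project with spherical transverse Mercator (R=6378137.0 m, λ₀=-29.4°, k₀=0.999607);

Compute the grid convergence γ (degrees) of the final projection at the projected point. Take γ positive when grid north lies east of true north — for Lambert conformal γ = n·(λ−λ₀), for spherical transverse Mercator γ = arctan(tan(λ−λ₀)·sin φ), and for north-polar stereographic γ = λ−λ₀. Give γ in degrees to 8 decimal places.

-1.12723894

start: φ=51.387969°, λ=-30.847498°, h=0.000 m
→ ECEF (a=6378206.400, f=1/294.978698214): X=3424292.8608, Y=-2045137.6248, Z=4960389.7446
→ Helmert 7p (PV): X=3424647.2352, Y=-2044943.9959, Z=4960926.7787
→ geod (Bowring, a=6378137.000): φ=51.38745465°, λ=-30.84249999°, h=471.8738 m
→ into tm (λ₀=-29.4°): φ=51.38745465°, λ−λ₀=-1.44249999°
convergence γ = -1.12723894°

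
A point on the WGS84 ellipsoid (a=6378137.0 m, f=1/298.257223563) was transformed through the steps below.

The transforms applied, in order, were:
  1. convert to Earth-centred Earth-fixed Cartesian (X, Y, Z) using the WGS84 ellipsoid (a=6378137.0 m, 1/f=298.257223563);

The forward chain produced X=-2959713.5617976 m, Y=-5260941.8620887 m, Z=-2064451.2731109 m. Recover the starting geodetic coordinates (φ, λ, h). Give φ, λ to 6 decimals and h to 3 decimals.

start: X=-2959713.5618, Y=-5260941.8621, Z=-2064451.2731 m
→ geod (Bowring, a=6378137.000): φ=-18.99896100°, λ=-119.36134200°, h=3718.4760 m

φ=-18.998961°, λ=-119.361342°, h=3718.476 m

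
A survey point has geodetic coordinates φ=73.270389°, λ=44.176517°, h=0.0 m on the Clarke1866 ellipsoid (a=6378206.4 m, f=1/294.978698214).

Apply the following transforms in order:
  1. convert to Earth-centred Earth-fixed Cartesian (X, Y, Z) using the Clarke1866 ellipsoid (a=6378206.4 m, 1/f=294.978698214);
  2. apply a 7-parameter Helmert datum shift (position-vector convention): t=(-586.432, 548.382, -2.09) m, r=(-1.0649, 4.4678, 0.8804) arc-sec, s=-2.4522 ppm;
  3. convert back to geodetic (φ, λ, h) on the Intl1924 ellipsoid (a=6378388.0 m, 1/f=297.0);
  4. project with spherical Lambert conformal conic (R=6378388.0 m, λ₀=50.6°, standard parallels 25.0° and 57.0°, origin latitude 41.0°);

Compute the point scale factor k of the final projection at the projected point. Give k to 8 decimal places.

start: φ=73.270389°, λ=44.176517°, h=0.000 m
→ ECEF (a=6378206.400, f=1/294.978698214): X=1320879.8954, Y=1283446.6613, Z=6085816.0986
→ Helmert 7p (PV): X=1320416.5678, Y=1284028.9536, Z=6085763.8480
→ geod (Bowring, a=6378388.000): φ=73.26889630°, λ=44.19955282°, h=-344.8061 m
→ into lcc (λ₀=50.6°): φ=73.26889630°, λ−λ₀=-6.40044718°
scale k = 1.18754377

1.18754377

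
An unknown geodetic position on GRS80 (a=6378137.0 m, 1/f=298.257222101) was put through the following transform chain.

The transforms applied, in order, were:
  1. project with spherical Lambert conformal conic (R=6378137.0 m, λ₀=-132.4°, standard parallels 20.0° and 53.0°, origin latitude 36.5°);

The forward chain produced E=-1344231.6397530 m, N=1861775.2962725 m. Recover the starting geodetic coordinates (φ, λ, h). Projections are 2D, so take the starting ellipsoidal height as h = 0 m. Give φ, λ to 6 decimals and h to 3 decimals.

start: E=-1344231.6398, N=1861775.2963 m
→ lcc⁻¹: φ=52.41827700°, λ=-152.41095600°

φ=52.418277°, λ=-152.410956°, h=0.000 m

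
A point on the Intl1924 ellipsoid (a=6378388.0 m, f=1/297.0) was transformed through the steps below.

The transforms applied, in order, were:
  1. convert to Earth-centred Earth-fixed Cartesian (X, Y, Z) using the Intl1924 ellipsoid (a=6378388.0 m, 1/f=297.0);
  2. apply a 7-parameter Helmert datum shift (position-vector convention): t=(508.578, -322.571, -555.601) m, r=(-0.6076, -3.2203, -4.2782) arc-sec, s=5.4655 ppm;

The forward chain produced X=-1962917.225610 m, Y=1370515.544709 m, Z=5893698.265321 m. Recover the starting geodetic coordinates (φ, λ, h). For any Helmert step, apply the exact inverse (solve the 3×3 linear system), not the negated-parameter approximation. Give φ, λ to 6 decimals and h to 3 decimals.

φ=68.025057°, λ=145.078029°, h=2136.006 m

start: X=-1962917.2256, Y=1370515.5447, Z=5893698.2653 m
→ Helmert⁻¹: X=-1963351.4804, Y=1370772.5381, Z=5894256.3421
→ geod (Bowring, a=6378388.000): φ=68.02505700°, λ=145.07802900°, h=2136.0060 m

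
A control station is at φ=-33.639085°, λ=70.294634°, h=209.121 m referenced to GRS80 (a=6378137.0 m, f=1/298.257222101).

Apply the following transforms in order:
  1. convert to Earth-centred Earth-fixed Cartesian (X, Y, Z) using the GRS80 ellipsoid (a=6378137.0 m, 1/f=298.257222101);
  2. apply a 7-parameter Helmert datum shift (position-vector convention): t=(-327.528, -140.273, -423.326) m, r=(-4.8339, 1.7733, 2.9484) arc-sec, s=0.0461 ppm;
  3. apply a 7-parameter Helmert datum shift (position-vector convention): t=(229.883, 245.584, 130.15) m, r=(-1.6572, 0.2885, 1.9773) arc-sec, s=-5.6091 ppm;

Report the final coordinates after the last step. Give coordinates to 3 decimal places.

X=1792108.299 m, Y=5004429.626 m, Z=-3513752.807 m

start: φ=-33.639085°, λ=70.294634°, h=209.121 m
→ ECEF (a=6378137.000, f=1/298.257222101): X=1792370.5378, Y=5004419.9221, Z=-3513303.7768
→ Helmert 7p (PV): X=1791941.3534, Y=5004223.1647, Z=-3513859.9548
→ Helmert 7p (PV): X=1792108.2991, Y=5004429.6260, Z=-3513752.8069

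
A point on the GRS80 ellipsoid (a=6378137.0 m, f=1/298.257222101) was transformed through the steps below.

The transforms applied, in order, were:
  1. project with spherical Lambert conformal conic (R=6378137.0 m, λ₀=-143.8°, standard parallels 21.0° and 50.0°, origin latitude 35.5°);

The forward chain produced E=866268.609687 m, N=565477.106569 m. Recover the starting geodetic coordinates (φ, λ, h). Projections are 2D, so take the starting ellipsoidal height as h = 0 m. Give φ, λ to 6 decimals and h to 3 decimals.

φ=40.309103°, λ=-133.268765°, h=0.000 m

start: E=866268.6097, N=565477.1066 m
→ lcc⁻¹: φ=40.30910300°, λ=-133.26876500°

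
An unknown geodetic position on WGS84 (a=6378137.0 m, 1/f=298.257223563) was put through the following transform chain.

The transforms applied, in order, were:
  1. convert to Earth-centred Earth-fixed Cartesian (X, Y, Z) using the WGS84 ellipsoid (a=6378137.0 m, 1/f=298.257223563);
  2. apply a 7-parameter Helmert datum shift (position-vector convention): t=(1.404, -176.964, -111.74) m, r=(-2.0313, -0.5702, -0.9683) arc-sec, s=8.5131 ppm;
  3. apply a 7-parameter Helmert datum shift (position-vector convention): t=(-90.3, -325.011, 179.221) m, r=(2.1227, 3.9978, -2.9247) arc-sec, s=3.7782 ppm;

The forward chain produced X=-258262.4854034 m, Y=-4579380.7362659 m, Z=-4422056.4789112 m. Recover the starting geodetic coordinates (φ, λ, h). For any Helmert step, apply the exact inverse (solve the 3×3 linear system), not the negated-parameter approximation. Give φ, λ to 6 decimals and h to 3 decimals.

start: X=-258262.4854, Y=-4579380.7363, Z=-4422056.4789 m
→ Helmert⁻¹: X=-258020.5714, Y=-4579087.5925, Z=-4422176.8688
→ Helmert⁻¹: X=-258010.5082, Y=-4578829.3107, Z=-4422071.8628
→ geod (Bowring, a=6378137.000): φ=-44.14910100°, λ=-93.22512500°, h=2983.1080 m

φ=-44.149101°, λ=-93.225125°, h=2983.108 m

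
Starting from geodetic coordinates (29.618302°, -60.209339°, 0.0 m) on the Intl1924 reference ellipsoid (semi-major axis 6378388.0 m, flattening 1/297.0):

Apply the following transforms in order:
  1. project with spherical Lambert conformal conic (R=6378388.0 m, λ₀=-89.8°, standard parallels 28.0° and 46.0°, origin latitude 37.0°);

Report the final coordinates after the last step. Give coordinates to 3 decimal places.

E=2806361.503 m, N=-372462.337 m

start: φ=29.618302°, λ=-60.209339°, h=0.000 m
→ lcc (R=6378388.0, λ₀=-89.8°): E=2806361.5027, N=-372462.3374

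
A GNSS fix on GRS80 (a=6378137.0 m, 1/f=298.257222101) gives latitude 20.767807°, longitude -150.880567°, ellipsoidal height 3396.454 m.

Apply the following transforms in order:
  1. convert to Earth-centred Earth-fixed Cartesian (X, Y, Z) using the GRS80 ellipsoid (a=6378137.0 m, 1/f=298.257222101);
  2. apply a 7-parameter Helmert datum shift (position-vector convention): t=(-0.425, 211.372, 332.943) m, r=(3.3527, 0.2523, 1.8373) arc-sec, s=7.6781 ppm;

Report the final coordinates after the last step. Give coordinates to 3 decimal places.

start: φ=20.767807°, λ=-150.880567°, h=3396.454 m
→ ECEF (a=6378137.000, f=1/298.257222101): X=-5214915.3184, Y=-2904901.7586, Z=2248580.8409
→ Helmert 7p (PV): X=-5214927.1580, Y=-2904795.6923, Z=2248890.2099

X=-5214927.158 m, Y=-2904795.692 m, Z=2248890.210 m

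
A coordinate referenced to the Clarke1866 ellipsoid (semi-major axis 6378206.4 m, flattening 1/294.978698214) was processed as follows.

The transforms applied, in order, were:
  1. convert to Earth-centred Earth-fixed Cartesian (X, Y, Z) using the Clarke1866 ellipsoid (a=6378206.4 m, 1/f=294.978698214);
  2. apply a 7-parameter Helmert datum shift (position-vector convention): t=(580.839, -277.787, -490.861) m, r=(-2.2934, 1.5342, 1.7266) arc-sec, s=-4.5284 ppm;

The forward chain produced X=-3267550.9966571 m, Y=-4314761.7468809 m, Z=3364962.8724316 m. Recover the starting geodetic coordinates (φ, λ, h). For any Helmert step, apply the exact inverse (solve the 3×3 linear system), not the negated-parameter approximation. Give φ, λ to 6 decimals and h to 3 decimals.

start: X=-3267550.9967, Y=-4314761.7469, Z=3364962.8724 m
→ Helmert⁻¹: X=-3268207.7829, Y=-4314513.5591, Z=3365396.6928
→ geod (Bowring, a=6378206.400): φ=32.04687200°, λ=-127.14362300°, h=1391.6170 m

φ=32.046872°, λ=-127.143623°, h=1391.617 m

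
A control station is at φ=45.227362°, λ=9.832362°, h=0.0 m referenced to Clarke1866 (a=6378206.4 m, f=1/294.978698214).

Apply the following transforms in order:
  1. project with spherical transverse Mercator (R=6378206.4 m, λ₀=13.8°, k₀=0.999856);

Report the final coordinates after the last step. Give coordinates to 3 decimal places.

E=-311026.362 m, N=5041667.790 m

start: φ=45.227362°, λ=9.832362°, h=0.000 m
→ tm (R=6378206.4, λ₀=13.8°): E=-311026.3616, N=5041667.7896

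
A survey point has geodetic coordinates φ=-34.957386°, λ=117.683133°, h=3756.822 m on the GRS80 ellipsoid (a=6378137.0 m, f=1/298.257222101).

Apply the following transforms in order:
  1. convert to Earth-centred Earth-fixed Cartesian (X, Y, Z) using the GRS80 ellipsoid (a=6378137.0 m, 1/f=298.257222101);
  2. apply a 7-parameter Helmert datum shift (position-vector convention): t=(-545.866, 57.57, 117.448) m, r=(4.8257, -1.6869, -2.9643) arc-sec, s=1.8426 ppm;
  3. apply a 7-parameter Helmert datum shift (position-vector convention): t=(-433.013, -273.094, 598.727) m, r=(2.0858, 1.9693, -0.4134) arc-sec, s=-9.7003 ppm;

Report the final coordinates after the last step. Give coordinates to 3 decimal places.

X=-2433537.281 m, Y=4636738.365 m, Z=-3635242.358 m

start: φ=-34.957386°, λ=117.683133°, h=3756.822 m
→ ECEF (a=6378137.000, f=1/298.257222101): X=-2432648.4760, Y=4636828.6517, Z=-3636145.8091
→ Helmert 7p (PV): X=-2433102.4492, Y=4637014.7961, Z=-3635946.4742
→ Helmert 7p (PV): X=-2433537.2805, Y=4636738.3653, Z=-3635242.3576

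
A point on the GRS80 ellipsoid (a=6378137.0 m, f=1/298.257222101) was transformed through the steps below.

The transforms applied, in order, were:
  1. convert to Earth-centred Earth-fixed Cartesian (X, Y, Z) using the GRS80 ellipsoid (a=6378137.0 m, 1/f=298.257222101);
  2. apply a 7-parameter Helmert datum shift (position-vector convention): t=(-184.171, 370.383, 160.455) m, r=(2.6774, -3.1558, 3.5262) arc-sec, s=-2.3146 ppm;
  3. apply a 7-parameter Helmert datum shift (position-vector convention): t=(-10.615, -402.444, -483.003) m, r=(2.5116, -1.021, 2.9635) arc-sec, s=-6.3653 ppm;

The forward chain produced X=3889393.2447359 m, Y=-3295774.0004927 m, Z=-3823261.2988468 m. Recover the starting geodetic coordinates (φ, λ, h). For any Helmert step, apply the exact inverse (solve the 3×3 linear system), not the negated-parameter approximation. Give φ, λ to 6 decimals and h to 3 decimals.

φ=-37.050012°, λ=-40.278602°, h=1897.826 m

start: X=3889393.2447, Y=-3295774.0005, Z=-3823261.2988 m
→ Helmert⁻¹: X=3889362.3467, Y=-3295494.9613, Z=-3822781.7534
→ Helmert⁻¹: X=3889440.6834, Y=-3295989.0885, Z=-3822967.7812
→ geod (Bowring, a=6378137.000): φ=-37.05001200°, λ=-40.27860200°, h=1897.8260 m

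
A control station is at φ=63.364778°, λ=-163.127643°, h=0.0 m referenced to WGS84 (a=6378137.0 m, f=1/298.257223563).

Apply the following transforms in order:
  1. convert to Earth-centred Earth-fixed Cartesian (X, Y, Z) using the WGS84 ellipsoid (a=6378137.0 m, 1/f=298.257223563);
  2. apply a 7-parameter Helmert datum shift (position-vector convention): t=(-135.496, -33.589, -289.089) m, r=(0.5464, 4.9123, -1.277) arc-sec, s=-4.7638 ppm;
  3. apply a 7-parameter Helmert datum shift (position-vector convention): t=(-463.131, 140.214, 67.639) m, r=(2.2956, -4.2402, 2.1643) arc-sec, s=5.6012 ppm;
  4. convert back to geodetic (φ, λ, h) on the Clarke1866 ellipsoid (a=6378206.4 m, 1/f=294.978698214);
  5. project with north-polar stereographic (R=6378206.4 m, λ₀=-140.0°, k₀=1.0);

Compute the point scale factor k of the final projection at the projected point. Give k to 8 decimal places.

start: φ=63.364778°, λ=-163.127643°, h=0.000 m
→ ECEF (a=6378137.000, f=1/298.257223563): X=-2743636.3556, Y=-832134.7840, Z=5678321.8439
→ Helmert 7p (PV): X=-2743628.7018, Y=-832162.4648, Z=5678068.8409
→ Helmert 7p (PV): X=-2744215.1937, Y=-832118.8943, Z=5678102.6211
→ geod (Bowring, a=6378206.400): φ=63.36120553°, λ=-163.13130357°, h=170.8855 m
→ into stereo (λ₀=-140.0°): φ=63.36120553°, λ−λ₀=-23.13130357°
scale k = 1.05604937

1.05604937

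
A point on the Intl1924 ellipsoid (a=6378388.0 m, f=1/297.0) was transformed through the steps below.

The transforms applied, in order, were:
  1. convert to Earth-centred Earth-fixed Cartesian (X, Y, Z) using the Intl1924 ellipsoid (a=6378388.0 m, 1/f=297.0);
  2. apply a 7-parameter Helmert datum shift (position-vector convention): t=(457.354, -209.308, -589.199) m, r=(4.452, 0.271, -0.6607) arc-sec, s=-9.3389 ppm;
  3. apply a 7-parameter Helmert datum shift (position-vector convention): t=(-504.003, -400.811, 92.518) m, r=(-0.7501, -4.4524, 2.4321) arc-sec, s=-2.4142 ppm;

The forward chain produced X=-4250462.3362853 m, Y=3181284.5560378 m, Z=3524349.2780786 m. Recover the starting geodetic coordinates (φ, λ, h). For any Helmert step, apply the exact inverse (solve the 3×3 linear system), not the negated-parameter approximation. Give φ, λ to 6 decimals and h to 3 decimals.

start: X=-4250462.3363, Y=3181284.5560, Z=3524349.2781 m
→ Helmert⁻¹: X=-4249855.0008, Y=3181730.3423, Z=3524368.5757
→ Helmert⁻¹: X=-4250366.8722, Y=3182031.8332, Z=3524916.4292
→ geod (Bowring, a=6378388.000): φ=33.75794200°, λ=143.17968400°, h=1271.7760 m

φ=33.757942°, λ=143.179684°, h=1271.776 m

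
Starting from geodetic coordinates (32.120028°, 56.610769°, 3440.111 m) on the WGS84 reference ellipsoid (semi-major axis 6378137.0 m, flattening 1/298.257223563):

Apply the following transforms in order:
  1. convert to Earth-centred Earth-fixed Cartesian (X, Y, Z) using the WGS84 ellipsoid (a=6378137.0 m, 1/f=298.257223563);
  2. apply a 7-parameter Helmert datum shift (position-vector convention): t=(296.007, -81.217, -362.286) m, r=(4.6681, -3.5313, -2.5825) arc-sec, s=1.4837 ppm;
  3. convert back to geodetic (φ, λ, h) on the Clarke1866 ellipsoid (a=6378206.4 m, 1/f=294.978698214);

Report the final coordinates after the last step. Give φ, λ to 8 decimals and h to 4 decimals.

φ=32.12036216°, λ=56.60702646°, h=3335.7281 m

start: φ=32.120028°, λ=56.610769°, h=3440.111 m
→ ECEF (a=6378137.000, f=1/298.257223563): X=2977200.6240, Y=4517008.8884, Z=3373540.3486
→ Helmert 7p (PV): X=2977499.8469, Y=4516820.7490, Z=3373336.2656
→ geod (Bowring, a=6378206.400): φ=32.12036216°, λ=56.60702646°, h=3335.7281 m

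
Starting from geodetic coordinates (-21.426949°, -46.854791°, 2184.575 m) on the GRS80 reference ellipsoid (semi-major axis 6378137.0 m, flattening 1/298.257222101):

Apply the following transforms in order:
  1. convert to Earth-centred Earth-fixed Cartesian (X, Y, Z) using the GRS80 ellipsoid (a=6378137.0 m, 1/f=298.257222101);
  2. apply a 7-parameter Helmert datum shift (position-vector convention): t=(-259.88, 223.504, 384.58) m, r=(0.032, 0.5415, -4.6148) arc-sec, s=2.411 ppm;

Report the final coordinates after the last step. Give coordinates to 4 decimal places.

X=4063077.4925 m, Y=-4335292.3610 m, Z=-2315893.8423 m

start: φ=-21.426949°, λ=-46.854791°, h=2184.575 m
→ ECEF (a=6378137.000, f=1/298.257222101): X=4063430.6537, Y=-4335414.8596, Z=-2316261.4976
→ Helmert 7p (PV): X=4063077.4925, Y=-4335292.3610, Z=-2315893.8423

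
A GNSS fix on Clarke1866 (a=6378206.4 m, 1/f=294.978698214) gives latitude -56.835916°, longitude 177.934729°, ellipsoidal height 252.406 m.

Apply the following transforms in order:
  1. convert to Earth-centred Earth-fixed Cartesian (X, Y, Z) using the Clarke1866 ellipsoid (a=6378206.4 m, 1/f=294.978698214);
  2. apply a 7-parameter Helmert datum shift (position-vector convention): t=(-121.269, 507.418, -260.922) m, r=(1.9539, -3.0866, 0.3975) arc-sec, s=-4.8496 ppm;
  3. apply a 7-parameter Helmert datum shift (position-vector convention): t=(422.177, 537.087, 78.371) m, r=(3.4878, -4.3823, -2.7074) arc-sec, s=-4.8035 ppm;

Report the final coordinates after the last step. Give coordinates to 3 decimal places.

start: φ=-56.835916°, λ=177.934729°, h=252.406 m
→ ECEF (a=6378206.400, f=1/294.978698214): X=-3495295.3921, Y=126045.2397, Z=-5315937.0615
→ Helmert 7p (PV): X=-3495320.4046, Y=126595.6670, Z=-5316223.3136
→ Helmert 7p (PV): X=-3494766.8283, Y=127267.9181, Z=-5316191.5266

X=-3494766.828 m, Y=127267.918 m, Z=-5316191.527 m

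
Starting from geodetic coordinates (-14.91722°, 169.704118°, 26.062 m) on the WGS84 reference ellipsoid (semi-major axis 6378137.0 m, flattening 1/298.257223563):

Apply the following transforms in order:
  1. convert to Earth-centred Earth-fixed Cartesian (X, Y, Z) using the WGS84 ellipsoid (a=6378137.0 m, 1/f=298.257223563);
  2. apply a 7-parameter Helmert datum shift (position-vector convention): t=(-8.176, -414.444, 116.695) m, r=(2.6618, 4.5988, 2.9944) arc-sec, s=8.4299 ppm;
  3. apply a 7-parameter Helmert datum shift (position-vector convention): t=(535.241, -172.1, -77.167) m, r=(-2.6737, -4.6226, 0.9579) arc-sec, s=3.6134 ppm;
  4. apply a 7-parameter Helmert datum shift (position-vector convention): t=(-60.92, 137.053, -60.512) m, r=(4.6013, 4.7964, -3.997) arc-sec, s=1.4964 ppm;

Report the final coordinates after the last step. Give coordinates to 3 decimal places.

X=-6064969.280 m, Y=1101407.396 m, Z=-1631136.010 m

start: φ=-14.917220°, λ=169.704118°, h=26.062 m
→ ECEF (a=6378137.000, f=1/298.257223563): X=-6065315.7801, Y=1101804.3678, Z=-1631257.7750
→ Helmert 7p (PV): X=-6065427.4516, Y=1101332.2106, Z=-1631005.3817
→ Helmert 7p (PV): X=-6064882.6894, Y=1101114.7801, Z=-1631238.6509
→ Helmert 7p (PV): X=-6064969.2797, Y=1101407.3956, Z=-1631136.0099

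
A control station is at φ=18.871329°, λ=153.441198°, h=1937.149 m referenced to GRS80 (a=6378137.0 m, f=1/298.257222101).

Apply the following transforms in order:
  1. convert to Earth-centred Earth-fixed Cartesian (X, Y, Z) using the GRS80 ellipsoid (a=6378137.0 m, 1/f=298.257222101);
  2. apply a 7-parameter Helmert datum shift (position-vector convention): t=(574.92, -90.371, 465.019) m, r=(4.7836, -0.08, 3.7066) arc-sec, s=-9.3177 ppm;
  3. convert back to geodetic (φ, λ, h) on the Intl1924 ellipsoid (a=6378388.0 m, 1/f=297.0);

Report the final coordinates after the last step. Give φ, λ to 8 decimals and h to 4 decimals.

φ=18.87800606°, λ=153.44096264°, h=1261.9898 m

start: φ=18.871329°, λ=153.441198°, h=1937.149 m
→ ECEF (a=6378137.000, f=1/298.257222101): X=-5401957.3516, Y=2700242.2353, Z=2050504.0320
→ Helmert 7p (PV): X=-5401381.4162, Y=2699982.0775, Z=2051010.4721
→ geod (Bowring, a=6378388.000): φ=18.87800606°, λ=153.44096264°, h=1261.9898 m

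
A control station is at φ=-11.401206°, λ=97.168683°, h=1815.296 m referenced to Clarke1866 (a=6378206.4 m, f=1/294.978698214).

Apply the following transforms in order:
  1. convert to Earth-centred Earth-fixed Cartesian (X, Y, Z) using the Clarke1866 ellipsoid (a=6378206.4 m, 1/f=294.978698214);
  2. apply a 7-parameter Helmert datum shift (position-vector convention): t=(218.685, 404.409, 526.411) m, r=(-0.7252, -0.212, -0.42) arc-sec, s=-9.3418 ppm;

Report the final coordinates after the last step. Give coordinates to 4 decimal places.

X=-780321.4193 m, Y=6206400.8657 m, Z=-1252305.7818 m

start: φ=-11.401206°, λ=97.168683°, h=1815.296 m
→ ECEF (a=6378206.400, f=1/294.978698214): X=-780561.3205, Y=6206057.2478, Z=-1252821.2746
→ Helmert 7p (PV): X=-780321.4193, Y=6206400.8657, Z=-1252305.7818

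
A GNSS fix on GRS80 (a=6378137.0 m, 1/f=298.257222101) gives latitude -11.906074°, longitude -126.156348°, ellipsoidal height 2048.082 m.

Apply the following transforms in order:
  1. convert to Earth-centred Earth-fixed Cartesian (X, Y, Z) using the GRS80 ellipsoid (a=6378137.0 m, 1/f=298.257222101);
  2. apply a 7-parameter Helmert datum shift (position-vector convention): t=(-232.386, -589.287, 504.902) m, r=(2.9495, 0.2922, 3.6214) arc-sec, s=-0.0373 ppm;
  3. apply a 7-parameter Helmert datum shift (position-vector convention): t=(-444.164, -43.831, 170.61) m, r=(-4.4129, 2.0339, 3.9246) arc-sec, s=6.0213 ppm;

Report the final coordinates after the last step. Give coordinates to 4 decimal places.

start: φ=-11.906074°, λ=-126.156348°, h=2048.082 m
→ ECEF (a=6378137.000, f=1/298.257222101): X=-3683794.6694, Y=-5041321.5516, Z=-1307660.0785
→ Helmert 7p (PV): X=-3683940.2598, Y=-5041956.6281, Z=-1307221.9980
→ Helmert 7p (PV): X=-3684323.5621, Y=-5042128.8803, Z=-1306915.0630

X=-3684323.5621 m, Y=-5042128.8803 m, Z=-1306915.0630 m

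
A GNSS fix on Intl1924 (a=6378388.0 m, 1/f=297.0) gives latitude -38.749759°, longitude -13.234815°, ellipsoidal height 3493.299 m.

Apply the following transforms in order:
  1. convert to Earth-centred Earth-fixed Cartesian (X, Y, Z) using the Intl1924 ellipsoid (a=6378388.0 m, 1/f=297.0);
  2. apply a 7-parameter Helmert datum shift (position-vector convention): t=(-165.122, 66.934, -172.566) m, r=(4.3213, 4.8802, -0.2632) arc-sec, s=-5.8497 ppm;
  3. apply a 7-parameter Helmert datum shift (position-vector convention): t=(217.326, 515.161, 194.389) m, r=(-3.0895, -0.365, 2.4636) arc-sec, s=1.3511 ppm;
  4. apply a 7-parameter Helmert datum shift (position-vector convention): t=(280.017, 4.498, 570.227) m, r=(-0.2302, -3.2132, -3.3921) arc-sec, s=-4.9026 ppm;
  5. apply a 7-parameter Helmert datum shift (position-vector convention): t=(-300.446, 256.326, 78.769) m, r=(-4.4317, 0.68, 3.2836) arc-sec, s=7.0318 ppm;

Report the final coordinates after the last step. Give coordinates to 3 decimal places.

start: φ=-38.749759°, λ=-13.234815°, h=3493.299 m
→ ECEF (a=6378388.000, f=1/297.0): X=4851343.2269, Y=-1140982.7468, Z=-3972941.5332
→ Helmert 7p (PV): X=4851054.2713, Y=-1140832.0952, Z=-3973229.5440
→ Helmert 7p (PV): X=4851298.8084, Y=-1140320.0475, Z=-3973014.8512
→ Helmert 7p (PV): X=4851598.1800, Y=-1140394.1740, Z=-3972348.3001
→ Helmert 7p (PV): X=4851336.9081, Y=-1140153.9806, Z=-3972288.9563

X=4851336.908 m, Y=-1140153.981 m, Z=-3972288.956 m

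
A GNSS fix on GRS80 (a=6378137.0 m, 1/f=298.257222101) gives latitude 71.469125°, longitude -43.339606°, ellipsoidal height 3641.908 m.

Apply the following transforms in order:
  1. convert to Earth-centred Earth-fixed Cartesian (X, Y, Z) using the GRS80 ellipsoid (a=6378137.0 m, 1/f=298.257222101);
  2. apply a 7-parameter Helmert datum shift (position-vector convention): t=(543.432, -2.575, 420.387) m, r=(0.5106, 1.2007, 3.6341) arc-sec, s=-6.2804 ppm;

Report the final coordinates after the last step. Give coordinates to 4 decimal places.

start: φ=71.469125°, λ=-43.339606°, h=3641.908 m
→ ECEF (a=6378137.000, f=1/298.257222101): X=1479584.4065, Y=-1396222.0888, Z=6028573.4768
→ Helmert 7p (PV): X=1480178.2385, Y=-1396204.7503, Z=6028943.9329

X=1480178.2385 m, Y=-1396204.7503 m, Z=6028943.9329 m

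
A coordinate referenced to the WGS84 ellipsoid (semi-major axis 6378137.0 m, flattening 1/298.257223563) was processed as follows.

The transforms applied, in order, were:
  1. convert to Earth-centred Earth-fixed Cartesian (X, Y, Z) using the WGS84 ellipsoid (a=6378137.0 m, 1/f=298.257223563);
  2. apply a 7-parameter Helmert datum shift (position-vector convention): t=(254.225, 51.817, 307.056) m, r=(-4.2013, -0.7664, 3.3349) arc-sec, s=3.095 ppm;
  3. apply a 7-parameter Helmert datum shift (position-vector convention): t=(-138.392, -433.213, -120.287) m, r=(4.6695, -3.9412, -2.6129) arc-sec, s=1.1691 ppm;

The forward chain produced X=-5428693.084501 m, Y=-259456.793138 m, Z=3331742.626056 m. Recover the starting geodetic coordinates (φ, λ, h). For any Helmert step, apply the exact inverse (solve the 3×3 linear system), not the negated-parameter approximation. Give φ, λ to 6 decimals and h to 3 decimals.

φ=31.680581°, λ=-177.268027°, h=2519.921 m

start: X=-5428693.0845, Y=-259456.7931, Z=3331742.6261 m
→ Helmert⁻¹: X=-5428481.3993, Y=-259016.6133, Z=3331968.6061
→ Helmert⁻¹: X=-5428710.6316, Y=-259047.7178, Z=3331666.1332
→ geod (Bowring, a=6378137.000): φ=31.68058100°, λ=-177.26802700°, h=2519.9210 m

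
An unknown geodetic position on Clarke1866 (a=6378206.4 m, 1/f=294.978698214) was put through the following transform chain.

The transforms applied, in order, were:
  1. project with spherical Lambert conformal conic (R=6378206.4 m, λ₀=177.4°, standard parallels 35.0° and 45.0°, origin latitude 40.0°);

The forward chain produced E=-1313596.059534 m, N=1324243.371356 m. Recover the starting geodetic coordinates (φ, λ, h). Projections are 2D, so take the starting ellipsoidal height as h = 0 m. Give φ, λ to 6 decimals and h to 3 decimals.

start: E=-1313596.0595, N=1324243.3714 m
→ lcc⁻¹: φ=50.64430800°, λ=158.92476200°

φ=50.644308°, λ=158.924762°, h=0.000 m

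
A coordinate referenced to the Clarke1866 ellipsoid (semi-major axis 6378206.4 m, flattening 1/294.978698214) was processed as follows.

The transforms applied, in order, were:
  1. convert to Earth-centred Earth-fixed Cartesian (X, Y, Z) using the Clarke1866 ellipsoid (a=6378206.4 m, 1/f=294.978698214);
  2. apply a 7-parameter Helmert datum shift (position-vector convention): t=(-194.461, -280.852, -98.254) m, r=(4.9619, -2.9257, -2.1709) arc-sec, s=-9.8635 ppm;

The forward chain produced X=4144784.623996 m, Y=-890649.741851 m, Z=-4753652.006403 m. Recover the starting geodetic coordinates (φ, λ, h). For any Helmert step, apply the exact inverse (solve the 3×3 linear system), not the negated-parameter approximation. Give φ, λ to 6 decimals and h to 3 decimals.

φ=-48.464965°, λ=-12.124388°, h=3376.024 m

start: X=4144784.6240, Y=-890649.7419, Z=-4753652.0064 m
→ Helmert⁻¹: X=4144961.9147, Y=-890448.4005, Z=-4753638.0119
→ geod (Bowring, a=6378206.400): φ=-48.46496500°, λ=-12.12438800°, h=3376.0240 m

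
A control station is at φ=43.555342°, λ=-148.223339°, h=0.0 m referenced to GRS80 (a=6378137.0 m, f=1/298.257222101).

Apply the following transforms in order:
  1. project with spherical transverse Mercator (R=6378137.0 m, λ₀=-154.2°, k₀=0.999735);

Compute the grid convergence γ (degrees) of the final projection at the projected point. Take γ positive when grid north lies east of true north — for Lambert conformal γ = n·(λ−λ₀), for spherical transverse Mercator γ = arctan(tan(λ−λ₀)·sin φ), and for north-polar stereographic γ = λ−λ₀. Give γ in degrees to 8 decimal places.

4.12610228

start: φ=43.555342°, λ=-148.223339°, h=0.000 m
→ into tm (λ₀=-154.2°): φ=43.55534200°, λ−λ₀=5.97666100°
convergence γ = 4.12610228°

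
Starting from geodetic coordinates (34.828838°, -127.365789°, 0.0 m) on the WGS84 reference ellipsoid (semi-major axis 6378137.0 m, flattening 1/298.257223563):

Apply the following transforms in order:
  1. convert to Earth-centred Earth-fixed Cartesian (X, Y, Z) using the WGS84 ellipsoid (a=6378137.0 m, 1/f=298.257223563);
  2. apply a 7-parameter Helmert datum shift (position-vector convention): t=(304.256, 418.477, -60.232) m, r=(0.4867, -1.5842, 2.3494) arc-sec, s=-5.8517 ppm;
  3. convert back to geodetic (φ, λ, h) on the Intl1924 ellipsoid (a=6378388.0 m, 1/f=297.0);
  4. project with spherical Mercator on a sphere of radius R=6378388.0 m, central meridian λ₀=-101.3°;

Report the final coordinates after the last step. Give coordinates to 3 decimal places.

E=-2901707.284 m, N=4141162.690 m

start: φ=34.828838°, λ=-127.365789°, h=0.000 m
→ ECEF (a=6378137.000, f=1/298.257223563): X=-3180949.2078, Y=-4165661.4259, Z=3622296.1610
→ Helmert 7p (PV): X=-3180606.7109, Y=-4165263.3512, Z=3622180.4723
→ geod (Bowring, a=6378388.000): φ=34.83145244°, λ=-127.36545428°, h=-717.6611 m
→ merc (R=6378388.0, λ₀=-101.3°): E=-2901707.2844, N=4141162.6904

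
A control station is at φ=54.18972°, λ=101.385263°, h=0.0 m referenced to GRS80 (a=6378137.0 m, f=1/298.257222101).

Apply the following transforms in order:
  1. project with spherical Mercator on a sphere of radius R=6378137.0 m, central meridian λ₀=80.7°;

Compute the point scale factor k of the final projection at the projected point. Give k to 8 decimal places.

1.70910025

start: φ=54.189720°, λ=101.385263°, h=0.000 m
→ into merc (λ₀=80.7°): φ=54.18972000°, λ−λ₀=20.68526300°
scale k = 1.70910025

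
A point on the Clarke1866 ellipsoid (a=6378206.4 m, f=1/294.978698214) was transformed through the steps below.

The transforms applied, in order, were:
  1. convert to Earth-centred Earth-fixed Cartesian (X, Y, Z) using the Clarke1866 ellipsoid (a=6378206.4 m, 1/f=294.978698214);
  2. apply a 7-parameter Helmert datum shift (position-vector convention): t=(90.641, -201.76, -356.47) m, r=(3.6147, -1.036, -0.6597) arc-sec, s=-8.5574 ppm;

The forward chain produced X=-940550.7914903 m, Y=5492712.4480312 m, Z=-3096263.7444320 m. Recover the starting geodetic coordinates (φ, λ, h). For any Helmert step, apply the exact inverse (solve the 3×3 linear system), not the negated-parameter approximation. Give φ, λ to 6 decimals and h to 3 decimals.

φ=-29.219939°, λ=99.717870°, h=2040.574 m

start: X=-940550.7915, Y=5492712.4480, Z=-3096263.7444 m
→ Helmert⁻¹: X=-940682.6004, Y=5492903.9484, Z=-3096025.3036
→ geod (Bowring, a=6378206.400): φ=-29.21993900°, λ=99.71787000°, h=2040.5740 m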